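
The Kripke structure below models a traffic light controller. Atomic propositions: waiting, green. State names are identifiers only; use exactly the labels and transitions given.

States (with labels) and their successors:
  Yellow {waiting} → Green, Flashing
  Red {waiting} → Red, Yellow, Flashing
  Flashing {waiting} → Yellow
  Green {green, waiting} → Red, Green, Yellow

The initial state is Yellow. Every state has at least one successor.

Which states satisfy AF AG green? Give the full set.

States satisfying AG green: ∅.
States satisfying AF AG green: ∅.

none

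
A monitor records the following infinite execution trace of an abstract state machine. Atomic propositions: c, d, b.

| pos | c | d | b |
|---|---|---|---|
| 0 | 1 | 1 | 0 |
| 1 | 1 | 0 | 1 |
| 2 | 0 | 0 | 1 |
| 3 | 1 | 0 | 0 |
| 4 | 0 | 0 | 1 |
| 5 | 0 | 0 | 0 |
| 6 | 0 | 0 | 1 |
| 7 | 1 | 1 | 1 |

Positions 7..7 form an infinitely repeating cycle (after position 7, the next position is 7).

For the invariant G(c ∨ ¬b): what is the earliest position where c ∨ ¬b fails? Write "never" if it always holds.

Check c ∨ ¬b at each position in order: 0 ✓, 1 ✓.
At position 2 the labels are {b}, so c ∨ ¬b is false there. This is the first violation.

2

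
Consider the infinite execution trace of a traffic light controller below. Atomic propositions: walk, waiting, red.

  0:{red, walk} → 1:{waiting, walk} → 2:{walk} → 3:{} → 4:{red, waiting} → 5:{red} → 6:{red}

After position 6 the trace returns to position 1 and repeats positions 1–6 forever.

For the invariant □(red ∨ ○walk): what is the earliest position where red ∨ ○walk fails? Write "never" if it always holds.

Check red ∨ ○walk at each position in order: 0 ✓, 1 ✓.
At position 2 the labels are {walk} and the next position 3 has {}, so red ∨ ○walk is false there. This is the first violation.

2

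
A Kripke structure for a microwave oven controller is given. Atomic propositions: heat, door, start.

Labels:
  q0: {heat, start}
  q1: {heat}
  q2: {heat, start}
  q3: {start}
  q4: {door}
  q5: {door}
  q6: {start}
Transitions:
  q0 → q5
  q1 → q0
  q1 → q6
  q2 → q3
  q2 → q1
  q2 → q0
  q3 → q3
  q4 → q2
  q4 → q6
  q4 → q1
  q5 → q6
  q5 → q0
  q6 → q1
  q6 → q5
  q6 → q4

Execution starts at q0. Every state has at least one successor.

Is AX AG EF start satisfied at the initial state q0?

Holds

States satisfying AG EF start: {q0, q1, q2, q3, q4, q5, q6}.
States satisfying AX AG EF start: {q0, q1, q2, q3, q4, q5, q6}.
q0 ∈ Sat(AX AG EF start).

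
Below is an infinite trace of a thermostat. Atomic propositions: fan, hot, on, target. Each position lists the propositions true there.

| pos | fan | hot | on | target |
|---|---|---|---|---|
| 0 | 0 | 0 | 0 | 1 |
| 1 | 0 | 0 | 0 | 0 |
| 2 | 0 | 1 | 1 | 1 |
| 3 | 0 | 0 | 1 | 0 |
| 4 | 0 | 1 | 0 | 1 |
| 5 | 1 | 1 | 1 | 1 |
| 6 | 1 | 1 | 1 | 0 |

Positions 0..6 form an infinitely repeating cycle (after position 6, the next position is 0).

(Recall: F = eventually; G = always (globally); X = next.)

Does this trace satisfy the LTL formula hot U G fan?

No

Walking from position 0: at position 0, G fan has not yet held and hot fails, so hot U G fan is false.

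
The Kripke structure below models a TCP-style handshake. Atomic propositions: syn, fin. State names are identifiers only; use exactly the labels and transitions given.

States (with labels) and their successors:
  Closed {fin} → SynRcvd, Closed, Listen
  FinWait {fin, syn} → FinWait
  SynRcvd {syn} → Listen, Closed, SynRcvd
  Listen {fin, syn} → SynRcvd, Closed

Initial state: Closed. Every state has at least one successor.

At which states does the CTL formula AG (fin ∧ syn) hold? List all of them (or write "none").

States satisfying fin ∧ syn: {FinWait, Listen}.
States satisfying AG (fin ∧ syn): {FinWait}.

{FinWait}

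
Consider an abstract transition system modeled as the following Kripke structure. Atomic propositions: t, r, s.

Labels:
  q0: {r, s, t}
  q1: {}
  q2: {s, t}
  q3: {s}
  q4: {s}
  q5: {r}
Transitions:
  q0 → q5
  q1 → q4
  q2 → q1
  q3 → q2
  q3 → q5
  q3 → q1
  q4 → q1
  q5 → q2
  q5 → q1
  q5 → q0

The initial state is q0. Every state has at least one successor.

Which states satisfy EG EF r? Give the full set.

States satisfying EF r: {q0, q3, q5}.
States satisfying EG EF r: {q0, q3, q5}.

{q0, q3, q5}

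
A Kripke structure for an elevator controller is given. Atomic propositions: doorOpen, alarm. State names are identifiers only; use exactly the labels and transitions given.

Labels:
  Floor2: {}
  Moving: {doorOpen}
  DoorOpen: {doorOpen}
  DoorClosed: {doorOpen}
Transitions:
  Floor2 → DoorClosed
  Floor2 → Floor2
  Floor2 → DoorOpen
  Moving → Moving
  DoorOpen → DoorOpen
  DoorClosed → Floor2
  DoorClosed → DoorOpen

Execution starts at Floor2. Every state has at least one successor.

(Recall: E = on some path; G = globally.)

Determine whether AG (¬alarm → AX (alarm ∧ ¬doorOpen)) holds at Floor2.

Violated

States satisfying ¬alarm → AX (alarm ∧ ¬doorOpen): ∅.
States satisfying AG (¬alarm → AX (alarm ∧ ¬doorOpen)): ∅.
DoorClosed is reachable from Floor2 and violates ¬alarm → AX (alarm ∧ ¬doorOpen), so AG fails at Floor2.
Floor2 ∉ Sat(AG (¬alarm → AX (alarm ∧ ¬doorOpen))).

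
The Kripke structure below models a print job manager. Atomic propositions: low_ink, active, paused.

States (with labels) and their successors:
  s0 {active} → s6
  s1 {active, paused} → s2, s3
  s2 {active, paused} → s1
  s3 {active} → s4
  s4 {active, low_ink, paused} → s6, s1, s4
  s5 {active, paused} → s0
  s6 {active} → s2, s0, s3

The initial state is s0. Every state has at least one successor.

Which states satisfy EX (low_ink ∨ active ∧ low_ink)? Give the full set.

{s3, s4}

States satisfying low_ink ∨ active ∧ low_ink: {s4}.
States satisfying EX (low_ink ∨ active ∧ low_ink): {s3, s4}.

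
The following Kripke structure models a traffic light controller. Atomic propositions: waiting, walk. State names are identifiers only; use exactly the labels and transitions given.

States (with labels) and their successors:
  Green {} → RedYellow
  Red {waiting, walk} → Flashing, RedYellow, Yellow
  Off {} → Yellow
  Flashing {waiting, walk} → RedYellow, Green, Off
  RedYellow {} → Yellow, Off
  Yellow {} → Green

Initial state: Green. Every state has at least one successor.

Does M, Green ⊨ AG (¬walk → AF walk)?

States satisfying ¬walk → AF walk: {Red, Flashing}.
States satisfying AG (¬walk → AF walk): ∅.
Green is reachable from Green and violates ¬walk → AF walk, so AG fails at Green.
Green ∉ Sat(AG (¬walk → AF walk)).

Violated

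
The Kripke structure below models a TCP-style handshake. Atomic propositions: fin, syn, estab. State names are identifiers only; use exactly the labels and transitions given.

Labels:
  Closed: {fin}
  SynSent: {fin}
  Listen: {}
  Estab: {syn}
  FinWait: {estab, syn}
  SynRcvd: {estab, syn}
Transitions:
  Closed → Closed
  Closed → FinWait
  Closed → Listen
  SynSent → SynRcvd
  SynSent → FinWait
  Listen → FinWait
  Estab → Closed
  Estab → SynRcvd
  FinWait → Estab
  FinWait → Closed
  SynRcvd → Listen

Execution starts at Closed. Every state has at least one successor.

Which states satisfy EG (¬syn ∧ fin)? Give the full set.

States satisfying ¬syn ∧ fin: {Closed, SynSent}.
States satisfying EG (¬syn ∧ fin): {Closed}.

{Closed}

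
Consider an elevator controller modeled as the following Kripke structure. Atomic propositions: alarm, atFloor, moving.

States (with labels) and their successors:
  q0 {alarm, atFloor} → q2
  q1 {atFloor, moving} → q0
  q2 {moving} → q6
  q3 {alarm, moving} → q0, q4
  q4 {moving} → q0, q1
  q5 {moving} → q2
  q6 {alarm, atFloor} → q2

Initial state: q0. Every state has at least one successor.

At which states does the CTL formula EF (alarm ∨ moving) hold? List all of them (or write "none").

States satisfying alarm ∨ moving: {q0, q1, q2, q3, q4, q5, q6}.
States satisfying EF (alarm ∨ moving): {q0, q1, q2, q3, q4, q5, q6}.

{q0, q1, q2, q3, q4, q5, q6}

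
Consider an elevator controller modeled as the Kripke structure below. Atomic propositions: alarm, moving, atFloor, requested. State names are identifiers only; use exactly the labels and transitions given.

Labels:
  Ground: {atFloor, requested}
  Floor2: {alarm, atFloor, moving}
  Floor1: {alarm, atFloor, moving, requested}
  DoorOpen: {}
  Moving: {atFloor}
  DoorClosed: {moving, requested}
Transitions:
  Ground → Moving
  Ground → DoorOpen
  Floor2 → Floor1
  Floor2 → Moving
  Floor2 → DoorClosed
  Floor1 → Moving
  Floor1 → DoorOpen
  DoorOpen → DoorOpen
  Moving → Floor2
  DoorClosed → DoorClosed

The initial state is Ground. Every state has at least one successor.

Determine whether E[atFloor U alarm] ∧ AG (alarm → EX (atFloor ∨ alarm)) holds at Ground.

States satisfying atFloor: {Ground, Floor2, Floor1, Moving}.
States satisfying alarm: {Floor2, Floor1}.
States satisfying E[atFloor U alarm]: {Ground, Floor2, Floor1, Moving}.
States satisfying alarm → EX (atFloor ∨ alarm): {Ground, Floor2, Floor1, DoorOpen, Moving, DoorClosed}.
States satisfying AG (alarm → EX (atFloor ∨ alarm)): {Ground, Floor2, Floor1, DoorOpen, Moving, DoorClosed}.
States satisfying E[atFloor U alarm] ∧ AG (alarm → EX (atFloor ∨ alarm)): {Ground, Floor2, Floor1, Moving}.
Ground ∈ Sat(E[atFloor U alarm] ∧ AG (alarm → EX (atFloor ∨ alarm))).

Holds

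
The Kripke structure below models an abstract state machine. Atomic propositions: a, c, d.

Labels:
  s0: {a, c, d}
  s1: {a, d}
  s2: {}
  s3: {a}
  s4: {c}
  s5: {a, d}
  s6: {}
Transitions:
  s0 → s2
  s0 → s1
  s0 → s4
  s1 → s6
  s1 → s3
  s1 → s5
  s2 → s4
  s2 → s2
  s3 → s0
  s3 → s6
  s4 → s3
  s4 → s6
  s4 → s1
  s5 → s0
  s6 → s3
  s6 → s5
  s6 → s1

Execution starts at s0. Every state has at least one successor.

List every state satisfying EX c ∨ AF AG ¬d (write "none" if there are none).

States satisfying c: {s0, s4}.
States satisfying EX c: {s0, s2, s3, s5}.
States satisfying AG ¬d: ∅.
States satisfying AF AG ¬d: ∅.
States satisfying EX c ∨ AF AG ¬d: {s0, s2, s3, s5}.

{s0, s2, s3, s5}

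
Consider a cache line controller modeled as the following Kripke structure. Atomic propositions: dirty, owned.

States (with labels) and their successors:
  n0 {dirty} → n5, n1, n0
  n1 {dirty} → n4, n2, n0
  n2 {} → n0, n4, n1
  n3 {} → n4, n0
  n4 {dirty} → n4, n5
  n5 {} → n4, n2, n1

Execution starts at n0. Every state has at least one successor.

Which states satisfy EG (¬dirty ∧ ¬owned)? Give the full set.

States satisfying ¬dirty ∧ ¬owned: {n2, n3, n5}.
States satisfying EG (¬dirty ∧ ¬owned): ∅.

none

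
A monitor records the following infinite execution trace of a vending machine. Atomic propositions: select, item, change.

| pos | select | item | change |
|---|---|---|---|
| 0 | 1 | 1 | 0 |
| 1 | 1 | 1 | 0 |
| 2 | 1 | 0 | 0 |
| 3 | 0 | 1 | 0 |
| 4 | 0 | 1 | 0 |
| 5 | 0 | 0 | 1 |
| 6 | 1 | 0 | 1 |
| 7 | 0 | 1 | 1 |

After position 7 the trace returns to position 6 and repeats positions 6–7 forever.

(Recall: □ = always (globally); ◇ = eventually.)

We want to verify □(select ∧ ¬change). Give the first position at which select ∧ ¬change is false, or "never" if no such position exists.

Check select ∧ ¬change at each position in order: 0 ✓, 1 ✓, 2 ✓.
At position 3 the labels are {item}, so select ∧ ¬change is false there. This is the first violation.

3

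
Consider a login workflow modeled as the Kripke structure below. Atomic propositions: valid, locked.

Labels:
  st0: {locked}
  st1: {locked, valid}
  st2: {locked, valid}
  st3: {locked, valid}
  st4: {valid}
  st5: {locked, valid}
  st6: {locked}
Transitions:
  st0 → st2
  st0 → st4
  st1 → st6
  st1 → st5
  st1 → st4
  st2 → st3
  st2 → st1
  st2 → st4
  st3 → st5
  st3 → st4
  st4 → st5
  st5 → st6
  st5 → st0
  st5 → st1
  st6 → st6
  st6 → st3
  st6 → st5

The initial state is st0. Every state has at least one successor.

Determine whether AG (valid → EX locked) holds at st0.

Holds

States satisfying valid → EX locked: {st0, st1, st2, st3, st4, st5, st6}.
States satisfying AG (valid → EX locked): {st0, st1, st2, st3, st4, st5, st6}.
Every state reachable from st0 satisfies valid → EX locked.
st0 ∈ Sat(AG (valid → EX locked)).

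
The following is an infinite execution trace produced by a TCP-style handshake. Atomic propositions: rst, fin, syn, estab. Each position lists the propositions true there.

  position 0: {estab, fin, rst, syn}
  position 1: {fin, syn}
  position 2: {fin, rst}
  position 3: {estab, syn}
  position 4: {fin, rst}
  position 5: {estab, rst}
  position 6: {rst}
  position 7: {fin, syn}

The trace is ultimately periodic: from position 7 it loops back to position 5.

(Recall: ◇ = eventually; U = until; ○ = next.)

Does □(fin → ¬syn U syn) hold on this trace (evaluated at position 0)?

Holds

fin → ¬syn U syn holds at every position 0..7, and those are all positions ever visited, so □(fin → ¬syn U syn) holds.
Positions where fin holds: 0, 1, 2, 4, 7.
Check ¬syn U syn at each: 0→ok, 1→ok, 2→ok, 4→ok, 7→ok.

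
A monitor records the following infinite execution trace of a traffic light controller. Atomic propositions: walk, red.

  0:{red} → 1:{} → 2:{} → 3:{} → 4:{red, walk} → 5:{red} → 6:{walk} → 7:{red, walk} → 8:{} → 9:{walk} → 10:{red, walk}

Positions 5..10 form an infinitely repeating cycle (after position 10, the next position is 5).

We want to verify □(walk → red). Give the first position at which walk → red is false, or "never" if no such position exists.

6

Check walk → red at each position in order: 0 ✓, 1 ✓, 2 ✓, 3 ✓, 4 ✓, 5 ✓.
At position 6 the labels are {walk}, so walk → red is false there. This is the first violation.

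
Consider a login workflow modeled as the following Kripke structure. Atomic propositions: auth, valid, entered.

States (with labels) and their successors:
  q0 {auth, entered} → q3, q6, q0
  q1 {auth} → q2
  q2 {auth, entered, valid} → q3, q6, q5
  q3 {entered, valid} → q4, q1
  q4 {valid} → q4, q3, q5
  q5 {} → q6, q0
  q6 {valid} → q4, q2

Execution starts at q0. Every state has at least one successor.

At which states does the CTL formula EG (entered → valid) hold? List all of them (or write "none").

{q1, q2, q3, q4, q5, q6}

States satisfying entered → valid: {q1, q2, q3, q4, q5, q6}.
States satisfying EG (entered → valid): {q1, q2, q3, q4, q5, q6}.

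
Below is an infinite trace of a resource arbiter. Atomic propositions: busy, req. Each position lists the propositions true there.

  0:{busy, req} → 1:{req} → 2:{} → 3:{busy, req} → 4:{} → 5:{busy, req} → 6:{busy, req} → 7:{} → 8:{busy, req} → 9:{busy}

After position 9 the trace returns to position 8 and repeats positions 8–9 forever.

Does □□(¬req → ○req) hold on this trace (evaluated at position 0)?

Yes

□(¬req → ○req) holds at every position 0..9, and those are all positions ever visited, so □□(¬req → ○req) holds.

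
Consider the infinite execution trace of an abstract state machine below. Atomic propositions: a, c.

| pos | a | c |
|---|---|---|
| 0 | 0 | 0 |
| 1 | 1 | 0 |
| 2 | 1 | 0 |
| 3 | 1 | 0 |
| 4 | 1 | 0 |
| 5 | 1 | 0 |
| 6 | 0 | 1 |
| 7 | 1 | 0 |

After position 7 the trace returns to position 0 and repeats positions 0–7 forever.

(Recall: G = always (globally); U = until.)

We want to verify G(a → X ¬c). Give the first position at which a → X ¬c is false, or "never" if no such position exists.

5

Check a → X ¬c at each position in order: 0 ✓, 1 ✓, 2 ✓, 3 ✓, 4 ✓.
At position 5 the labels are {a} and the next position 6 has {c}, so a → X ¬c is false there. This is the first violation.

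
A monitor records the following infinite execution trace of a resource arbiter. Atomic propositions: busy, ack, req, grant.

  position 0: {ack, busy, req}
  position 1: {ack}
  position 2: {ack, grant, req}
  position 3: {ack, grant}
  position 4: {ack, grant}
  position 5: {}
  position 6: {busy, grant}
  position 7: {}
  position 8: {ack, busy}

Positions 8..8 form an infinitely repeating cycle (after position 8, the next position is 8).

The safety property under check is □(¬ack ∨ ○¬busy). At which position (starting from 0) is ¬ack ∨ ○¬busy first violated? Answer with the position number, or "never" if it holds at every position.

Check ¬ack ∨ ○¬busy at each position in order: 0 ✓, 1 ✓, 2 ✓, 3 ✓, 4 ✓, 5 ✓, 6 ✓, 7 ✓.
At position 8 the labels are {ack, busy} and the next position 8 has {ack, busy}, so ¬ack ∨ ○¬busy is false there. This is the first violation.

8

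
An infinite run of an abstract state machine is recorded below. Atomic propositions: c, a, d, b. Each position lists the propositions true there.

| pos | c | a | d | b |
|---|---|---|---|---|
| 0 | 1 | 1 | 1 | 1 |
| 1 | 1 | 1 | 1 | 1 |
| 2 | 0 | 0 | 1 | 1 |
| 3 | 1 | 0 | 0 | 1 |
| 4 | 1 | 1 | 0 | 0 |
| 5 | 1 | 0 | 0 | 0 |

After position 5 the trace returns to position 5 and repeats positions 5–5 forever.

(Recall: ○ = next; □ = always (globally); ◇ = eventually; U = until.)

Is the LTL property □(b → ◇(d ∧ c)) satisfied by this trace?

Violated

b → ◇(d ∧ c) must hold at every position from 0 onward. It fails at position 2, so □(b → ◇(d ∧ c)) is false.
Positions where b holds: 0, 1, 2, 3.
Check ◇(d ∧ c) at each: 0→ok, 1→ok, 2→fails, 3→fails.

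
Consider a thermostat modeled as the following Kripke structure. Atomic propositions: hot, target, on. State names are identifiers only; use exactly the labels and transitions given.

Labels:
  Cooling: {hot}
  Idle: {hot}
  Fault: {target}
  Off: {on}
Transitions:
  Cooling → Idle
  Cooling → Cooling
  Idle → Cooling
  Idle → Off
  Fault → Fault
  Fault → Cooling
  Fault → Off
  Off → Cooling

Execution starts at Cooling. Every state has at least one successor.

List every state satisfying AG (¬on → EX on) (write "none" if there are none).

none

States satisfying ¬on → EX on: {Idle, Fault, Off}.
States satisfying AG (¬on → EX on): ∅.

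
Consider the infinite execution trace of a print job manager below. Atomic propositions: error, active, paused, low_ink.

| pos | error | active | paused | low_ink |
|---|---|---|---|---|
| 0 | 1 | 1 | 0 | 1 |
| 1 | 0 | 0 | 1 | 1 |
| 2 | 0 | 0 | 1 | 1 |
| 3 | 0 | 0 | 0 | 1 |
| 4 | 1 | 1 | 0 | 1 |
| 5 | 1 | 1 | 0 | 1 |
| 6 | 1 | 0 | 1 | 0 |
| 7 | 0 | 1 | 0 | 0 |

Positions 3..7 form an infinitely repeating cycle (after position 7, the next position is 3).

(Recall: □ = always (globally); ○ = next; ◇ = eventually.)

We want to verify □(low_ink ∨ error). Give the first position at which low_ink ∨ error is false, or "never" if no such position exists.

7

Check low_ink ∨ error at each position in order: 0 ✓, 1 ✓, 2 ✓, 3 ✓, 4 ✓, 5 ✓, 6 ✓.
At position 7 the labels are {active}, so low_ink ∨ error is false there. This is the first violation.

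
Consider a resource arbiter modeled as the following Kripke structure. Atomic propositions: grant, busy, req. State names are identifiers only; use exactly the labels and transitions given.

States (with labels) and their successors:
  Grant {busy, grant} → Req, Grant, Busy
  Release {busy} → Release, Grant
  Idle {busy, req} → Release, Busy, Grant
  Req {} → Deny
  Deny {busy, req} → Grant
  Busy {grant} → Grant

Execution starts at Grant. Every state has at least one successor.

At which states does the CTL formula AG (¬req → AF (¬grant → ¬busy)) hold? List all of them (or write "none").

{Grant, Req, Deny, Busy}

States satisfying ¬req → AF (¬grant → ¬busy): {Grant, Idle, Req, Deny, Busy}.
States satisfying AG (¬req → AF (¬grant → ¬busy)): {Grant, Req, Deny, Busy}.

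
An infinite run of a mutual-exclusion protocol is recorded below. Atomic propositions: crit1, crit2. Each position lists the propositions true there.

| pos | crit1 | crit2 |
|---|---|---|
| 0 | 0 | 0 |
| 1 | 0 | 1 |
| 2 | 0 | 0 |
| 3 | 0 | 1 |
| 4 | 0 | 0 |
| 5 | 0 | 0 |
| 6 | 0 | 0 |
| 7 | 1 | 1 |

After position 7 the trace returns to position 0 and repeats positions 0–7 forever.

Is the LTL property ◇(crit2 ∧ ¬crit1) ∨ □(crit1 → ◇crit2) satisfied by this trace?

crit2 ∧ ¬crit1 holds at position 1, which is reachable from 0, so ◇(crit2 ∧ ¬crit1) holds.
crit1 → ◇crit2 holds at every position 0..7, and those are all positions ever visited, so □(crit1 → ◇crit2) holds.
Positions where crit1 holds: 7.
Check ◇crit2 at each: 7→ok.
At position 0: ◇(crit2 ∧ ¬crit1) is true; □(crit1 → ◇crit2) is true; so ◇(crit2 ∧ ¬crit1) ∨ □(crit1 → ◇crit2) is true.

Satisfied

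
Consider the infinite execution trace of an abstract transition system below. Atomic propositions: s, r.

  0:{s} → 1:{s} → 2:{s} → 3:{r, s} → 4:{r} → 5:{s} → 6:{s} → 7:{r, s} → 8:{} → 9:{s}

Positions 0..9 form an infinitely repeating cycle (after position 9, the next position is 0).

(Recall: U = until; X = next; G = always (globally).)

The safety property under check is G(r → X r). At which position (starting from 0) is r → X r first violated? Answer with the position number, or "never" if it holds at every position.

Check r → X r at each position in order: 0 ✓, 1 ✓, 2 ✓, 3 ✓.
At position 4 the labels are {r} and the next position 5 has {s}, so r → X r is false there. This is the first violation.

4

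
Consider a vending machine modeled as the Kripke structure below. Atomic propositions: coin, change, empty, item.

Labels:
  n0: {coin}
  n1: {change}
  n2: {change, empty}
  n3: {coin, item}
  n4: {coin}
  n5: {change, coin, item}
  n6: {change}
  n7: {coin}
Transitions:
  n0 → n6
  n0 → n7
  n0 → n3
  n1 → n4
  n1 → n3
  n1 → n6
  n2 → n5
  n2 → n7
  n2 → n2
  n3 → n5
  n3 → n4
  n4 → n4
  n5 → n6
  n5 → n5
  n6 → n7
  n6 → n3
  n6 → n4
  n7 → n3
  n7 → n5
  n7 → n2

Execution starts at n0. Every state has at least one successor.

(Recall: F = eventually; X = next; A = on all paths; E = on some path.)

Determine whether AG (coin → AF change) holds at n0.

Violated

States satisfying coin → AF change: {n1, n2, n5, n6}.
States satisfying AG (coin → AF change): ∅.
n0 is reachable from n0 and violates coin → AF change, so AG fails at n0.
n0 ∉ Sat(AG (coin → AF change)).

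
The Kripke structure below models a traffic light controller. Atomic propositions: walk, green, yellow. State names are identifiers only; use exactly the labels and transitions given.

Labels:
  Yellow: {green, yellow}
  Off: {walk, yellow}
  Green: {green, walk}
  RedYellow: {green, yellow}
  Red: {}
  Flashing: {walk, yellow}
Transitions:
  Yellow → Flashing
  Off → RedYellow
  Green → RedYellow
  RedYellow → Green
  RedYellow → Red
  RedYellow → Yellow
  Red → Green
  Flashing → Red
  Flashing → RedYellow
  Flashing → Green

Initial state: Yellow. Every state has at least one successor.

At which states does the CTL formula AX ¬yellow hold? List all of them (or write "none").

{Red}

States satisfying ¬yellow: {Green, Red}.
States satisfying AX ¬yellow: {Red}.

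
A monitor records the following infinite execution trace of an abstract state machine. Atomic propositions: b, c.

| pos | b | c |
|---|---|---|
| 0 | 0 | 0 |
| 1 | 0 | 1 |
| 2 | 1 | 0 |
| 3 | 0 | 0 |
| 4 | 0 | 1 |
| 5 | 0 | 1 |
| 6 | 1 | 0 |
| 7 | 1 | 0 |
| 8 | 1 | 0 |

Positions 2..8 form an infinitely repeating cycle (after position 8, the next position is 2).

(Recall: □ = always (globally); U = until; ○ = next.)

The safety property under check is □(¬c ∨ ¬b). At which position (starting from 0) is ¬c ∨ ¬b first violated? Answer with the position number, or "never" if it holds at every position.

¬c ∨ ¬b holds at every position 0..8, and those are all the positions the trace ever visits, so the invariant □(¬c ∨ ¬b) is never violated.

never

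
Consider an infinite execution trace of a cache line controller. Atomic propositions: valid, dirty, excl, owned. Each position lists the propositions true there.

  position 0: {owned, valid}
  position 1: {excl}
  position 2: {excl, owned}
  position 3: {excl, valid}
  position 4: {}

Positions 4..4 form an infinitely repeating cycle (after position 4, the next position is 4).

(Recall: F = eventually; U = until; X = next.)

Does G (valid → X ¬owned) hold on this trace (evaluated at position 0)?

Satisfied

valid → X ¬owned holds at every position 0..4, and those are all positions ever visited, so G (valid → X ¬owned) holds.
Positions where valid holds: 0, 3.
Check X ¬owned at each: 0→ok, 3→ok.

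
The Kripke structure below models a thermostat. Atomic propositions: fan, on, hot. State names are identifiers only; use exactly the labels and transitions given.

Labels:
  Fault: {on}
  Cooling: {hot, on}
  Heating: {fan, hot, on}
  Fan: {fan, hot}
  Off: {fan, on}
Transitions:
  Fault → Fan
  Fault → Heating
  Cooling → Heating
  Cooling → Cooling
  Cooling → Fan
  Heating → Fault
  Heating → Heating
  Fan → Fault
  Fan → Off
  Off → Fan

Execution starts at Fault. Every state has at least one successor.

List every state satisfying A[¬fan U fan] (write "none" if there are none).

{Fault, Heating, Fan, Off}

States satisfying ¬fan: {Fault, Cooling}.
States satisfying fan: {Heating, Fan, Off}.
States satisfying A[¬fan U fan]: {Fault, Heating, Fan, Off}.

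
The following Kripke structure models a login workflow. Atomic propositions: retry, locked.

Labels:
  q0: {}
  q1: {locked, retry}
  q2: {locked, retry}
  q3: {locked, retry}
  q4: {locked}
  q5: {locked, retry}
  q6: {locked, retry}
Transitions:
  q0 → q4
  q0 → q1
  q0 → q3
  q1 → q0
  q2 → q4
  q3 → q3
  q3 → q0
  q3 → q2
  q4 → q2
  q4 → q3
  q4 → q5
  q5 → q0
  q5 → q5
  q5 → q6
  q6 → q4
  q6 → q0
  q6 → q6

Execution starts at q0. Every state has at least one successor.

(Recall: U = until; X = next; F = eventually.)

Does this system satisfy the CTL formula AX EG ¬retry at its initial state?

Does not hold

States satisfying EG ¬retry: ∅.
States satisfying AX EG ¬retry: ∅.
q0 ∉ Sat(AX EG ¬retry).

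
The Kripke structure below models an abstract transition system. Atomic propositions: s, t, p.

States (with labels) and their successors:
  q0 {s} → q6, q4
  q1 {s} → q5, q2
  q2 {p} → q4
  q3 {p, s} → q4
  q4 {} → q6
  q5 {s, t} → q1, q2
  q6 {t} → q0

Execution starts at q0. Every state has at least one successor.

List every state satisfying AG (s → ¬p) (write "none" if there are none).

{q0, q1, q2, q4, q5, q6}

States satisfying s → ¬p: {q0, q1, q2, q4, q5, q6}.
States satisfying AG (s → ¬p): {q0, q1, q2, q4, q5, q6}.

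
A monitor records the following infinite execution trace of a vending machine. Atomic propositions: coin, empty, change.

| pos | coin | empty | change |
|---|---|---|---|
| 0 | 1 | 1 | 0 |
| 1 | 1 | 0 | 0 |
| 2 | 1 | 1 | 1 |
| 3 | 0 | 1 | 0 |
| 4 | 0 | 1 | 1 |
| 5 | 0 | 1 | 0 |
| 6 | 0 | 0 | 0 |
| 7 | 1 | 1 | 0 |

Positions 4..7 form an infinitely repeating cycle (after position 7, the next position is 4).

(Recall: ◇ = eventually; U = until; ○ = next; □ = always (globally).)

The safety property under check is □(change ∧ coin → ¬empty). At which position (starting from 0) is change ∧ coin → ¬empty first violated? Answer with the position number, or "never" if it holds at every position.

2

Check change ∧ coin → ¬empty at each position in order: 0 ✓, 1 ✓.
At position 2 the labels are {change, coin, empty}, so change ∧ coin → ¬empty is false there. This is the first violation.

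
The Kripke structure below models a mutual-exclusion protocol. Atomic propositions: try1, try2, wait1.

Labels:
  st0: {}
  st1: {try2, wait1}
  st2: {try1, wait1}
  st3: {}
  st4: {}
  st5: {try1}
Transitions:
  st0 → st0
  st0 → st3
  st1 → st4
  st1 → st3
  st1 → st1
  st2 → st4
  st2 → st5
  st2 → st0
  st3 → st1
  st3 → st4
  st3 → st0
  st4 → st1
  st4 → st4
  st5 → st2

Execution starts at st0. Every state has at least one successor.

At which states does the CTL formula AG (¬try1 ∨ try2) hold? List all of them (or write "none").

{st0, st1, st3, st4}

States satisfying ¬try1 ∨ try2: {st0, st1, st3, st4}.
States satisfying AG (¬try1 ∨ try2): {st0, st1, st3, st4}.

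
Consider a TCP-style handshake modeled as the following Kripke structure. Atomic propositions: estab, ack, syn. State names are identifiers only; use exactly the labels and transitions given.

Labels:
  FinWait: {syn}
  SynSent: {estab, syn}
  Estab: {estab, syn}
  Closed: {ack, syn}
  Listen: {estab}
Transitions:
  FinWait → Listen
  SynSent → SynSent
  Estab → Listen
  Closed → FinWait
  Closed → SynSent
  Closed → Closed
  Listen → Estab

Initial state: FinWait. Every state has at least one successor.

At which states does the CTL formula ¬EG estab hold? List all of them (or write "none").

{FinWait, Closed}

States satisfying estab: {SynSent, Estab, Listen}.
States satisfying EG estab: {SynSent, Estab, Listen}.
States satisfying ¬EG estab: {FinWait, Closed}.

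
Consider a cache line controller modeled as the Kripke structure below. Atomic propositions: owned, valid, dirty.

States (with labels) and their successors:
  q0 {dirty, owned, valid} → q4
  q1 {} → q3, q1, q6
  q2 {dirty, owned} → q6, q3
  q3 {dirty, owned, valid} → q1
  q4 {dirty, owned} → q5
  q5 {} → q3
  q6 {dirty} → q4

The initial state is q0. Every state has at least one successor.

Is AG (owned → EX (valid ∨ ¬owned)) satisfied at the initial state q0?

States satisfying owned → EX (valid ∨ ¬owned): {q1, q2, q3, q4, q5, q6}.
States satisfying AG (owned → EX (valid ∨ ¬owned)): {q1, q2, q3, q4, q5, q6}.
q0 is reachable from q0 and violates owned → EX (valid ∨ ¬owned), so AG fails at q0.
q0 ∉ Sat(AG (owned → EX (valid ∨ ¬owned))).

Violated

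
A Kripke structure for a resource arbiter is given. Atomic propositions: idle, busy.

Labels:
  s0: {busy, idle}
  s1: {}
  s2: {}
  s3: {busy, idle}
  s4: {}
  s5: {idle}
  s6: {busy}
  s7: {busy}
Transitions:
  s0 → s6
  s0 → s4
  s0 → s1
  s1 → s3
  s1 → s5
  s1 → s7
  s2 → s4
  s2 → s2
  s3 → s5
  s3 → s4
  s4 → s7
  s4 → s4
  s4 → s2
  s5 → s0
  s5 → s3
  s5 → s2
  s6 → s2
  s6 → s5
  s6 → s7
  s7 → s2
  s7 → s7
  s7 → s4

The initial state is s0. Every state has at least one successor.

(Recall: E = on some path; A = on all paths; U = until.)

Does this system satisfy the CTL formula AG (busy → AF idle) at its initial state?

Does not hold

States satisfying busy → AF idle: {s0, s1, s2, s3, s4, s5}.
States satisfying AG (busy → AF idle): ∅.
s6 is reachable from s0 and violates busy → AF idle, so AG fails at s0.
s0 ∉ Sat(AG (busy → AF idle)).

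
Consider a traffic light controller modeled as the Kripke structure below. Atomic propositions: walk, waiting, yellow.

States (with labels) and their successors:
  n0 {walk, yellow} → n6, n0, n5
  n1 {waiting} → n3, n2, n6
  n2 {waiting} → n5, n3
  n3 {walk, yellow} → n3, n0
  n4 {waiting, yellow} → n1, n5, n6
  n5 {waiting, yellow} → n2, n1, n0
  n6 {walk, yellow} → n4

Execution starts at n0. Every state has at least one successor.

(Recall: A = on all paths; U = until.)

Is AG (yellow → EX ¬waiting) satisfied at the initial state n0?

States satisfying yellow → EX ¬waiting: {n0, n1, n2, n3, n4, n5}.
States satisfying AG (yellow → EX ¬waiting): ∅.
n6 is reachable from n0 and violates yellow → EX ¬waiting, so AG fails at n0.
n0 ∉ Sat(AG (yellow → EX ¬waiting)).

Does not hold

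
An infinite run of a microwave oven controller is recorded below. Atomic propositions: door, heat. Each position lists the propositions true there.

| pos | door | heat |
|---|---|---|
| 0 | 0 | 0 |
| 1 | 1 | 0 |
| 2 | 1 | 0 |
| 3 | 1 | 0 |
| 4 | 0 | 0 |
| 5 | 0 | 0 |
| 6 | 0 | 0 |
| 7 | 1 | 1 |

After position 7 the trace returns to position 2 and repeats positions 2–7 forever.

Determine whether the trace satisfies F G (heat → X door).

Yes

G (heat → X door) holds at position 0, which is reachable from 0, so F G (heat → X door) holds.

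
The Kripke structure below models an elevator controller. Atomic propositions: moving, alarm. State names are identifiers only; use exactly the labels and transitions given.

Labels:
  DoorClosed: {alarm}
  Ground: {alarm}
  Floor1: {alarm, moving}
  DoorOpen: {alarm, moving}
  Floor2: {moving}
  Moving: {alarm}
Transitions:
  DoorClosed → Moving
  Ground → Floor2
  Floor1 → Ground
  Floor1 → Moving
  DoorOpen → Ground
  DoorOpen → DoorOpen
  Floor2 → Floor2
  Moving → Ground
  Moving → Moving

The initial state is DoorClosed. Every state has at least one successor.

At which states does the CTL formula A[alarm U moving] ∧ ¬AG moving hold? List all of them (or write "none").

{Ground, Floor1, DoorOpen}

States satisfying alarm: {DoorClosed, Ground, Floor1, DoorOpen, Moving}.
States satisfying moving: {Floor1, DoorOpen, Floor2}.
States satisfying A[alarm U moving]: {Ground, Floor1, DoorOpen, Floor2}.
States satisfying AG moving: {Floor2}.
States satisfying ¬AG moving: {DoorClosed, Ground, Floor1, DoorOpen, Moving}.
States satisfying A[alarm U moving] ∧ ¬AG moving: {Ground, Floor1, DoorOpen}.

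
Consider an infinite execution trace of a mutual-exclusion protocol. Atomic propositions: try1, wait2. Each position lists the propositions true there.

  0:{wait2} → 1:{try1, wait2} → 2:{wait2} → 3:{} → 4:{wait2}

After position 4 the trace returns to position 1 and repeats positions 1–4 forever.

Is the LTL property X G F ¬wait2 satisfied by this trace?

The position after 0 is 1; G F ¬wait2 is true there.

Holds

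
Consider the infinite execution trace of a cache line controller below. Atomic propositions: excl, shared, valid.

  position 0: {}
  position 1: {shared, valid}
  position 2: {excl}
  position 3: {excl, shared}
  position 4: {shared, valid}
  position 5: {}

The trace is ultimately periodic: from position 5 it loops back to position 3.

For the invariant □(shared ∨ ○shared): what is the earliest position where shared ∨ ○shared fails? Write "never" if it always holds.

shared ∨ ○shared holds at every position 0..5, and those are all the positions the trace ever visits, so the invariant □(shared ∨ ○shared) is never violated.

never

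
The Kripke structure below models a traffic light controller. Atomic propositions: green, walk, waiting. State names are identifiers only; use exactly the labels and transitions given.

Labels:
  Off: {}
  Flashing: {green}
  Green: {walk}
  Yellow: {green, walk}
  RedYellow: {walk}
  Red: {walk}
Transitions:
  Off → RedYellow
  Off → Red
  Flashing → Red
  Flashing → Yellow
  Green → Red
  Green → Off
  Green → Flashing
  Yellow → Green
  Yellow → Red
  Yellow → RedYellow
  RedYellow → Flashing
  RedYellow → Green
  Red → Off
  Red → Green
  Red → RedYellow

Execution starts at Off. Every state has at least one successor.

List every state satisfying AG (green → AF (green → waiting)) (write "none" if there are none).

States satisfying green → AF (green → waiting): {Off, Flashing, Green, Yellow, RedYellow, Red}.
States satisfying AG (green → AF (green → waiting)): {Off, Flashing, Green, Yellow, RedYellow, Red}.

{Off, Flashing, Green, Yellow, RedYellow, Red}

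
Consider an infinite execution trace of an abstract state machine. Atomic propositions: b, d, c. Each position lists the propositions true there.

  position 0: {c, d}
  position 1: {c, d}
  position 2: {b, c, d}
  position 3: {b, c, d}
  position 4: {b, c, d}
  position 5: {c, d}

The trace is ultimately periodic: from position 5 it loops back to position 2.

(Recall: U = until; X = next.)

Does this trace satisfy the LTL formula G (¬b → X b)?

¬b → X b must hold at every position from 0 onward. It fails at position 0, so G (¬b → X b) is false.
Positions where ¬b holds: 0, 1, 5.
Check X b at each: 0→fails, 1→ok, 5→ok.

No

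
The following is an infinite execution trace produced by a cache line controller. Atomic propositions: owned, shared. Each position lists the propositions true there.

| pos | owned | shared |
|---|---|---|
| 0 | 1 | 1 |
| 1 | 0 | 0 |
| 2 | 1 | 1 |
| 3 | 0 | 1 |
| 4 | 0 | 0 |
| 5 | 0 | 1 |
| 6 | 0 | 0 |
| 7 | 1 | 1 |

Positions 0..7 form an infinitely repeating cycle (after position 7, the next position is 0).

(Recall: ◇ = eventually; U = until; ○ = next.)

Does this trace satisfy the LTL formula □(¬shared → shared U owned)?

¬shared → shared U owned must hold at every position from 0 onward. It fails at position 1, so □(¬shared → shared U owned) is false.
Positions where ¬shared holds: 1, 4, 6.
Check shared U owned at each: 1→fails, 4→fails, 6→fails.

Does not hold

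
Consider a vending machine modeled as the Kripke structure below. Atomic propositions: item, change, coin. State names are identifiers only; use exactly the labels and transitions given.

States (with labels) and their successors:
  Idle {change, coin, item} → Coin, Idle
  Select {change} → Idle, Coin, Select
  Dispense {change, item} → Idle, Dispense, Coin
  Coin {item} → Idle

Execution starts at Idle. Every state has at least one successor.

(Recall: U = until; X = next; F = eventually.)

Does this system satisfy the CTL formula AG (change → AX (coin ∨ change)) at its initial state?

States satisfying change → AX (coin ∨ change): {Coin}.
States satisfying AG (change → AX (coin ∨ change)): ∅.
Idle is reachable from Idle and violates change → AX (coin ∨ change), so AG fails at Idle.
Idle ∉ Sat(AG (change → AX (coin ∨ change))).

Does not hold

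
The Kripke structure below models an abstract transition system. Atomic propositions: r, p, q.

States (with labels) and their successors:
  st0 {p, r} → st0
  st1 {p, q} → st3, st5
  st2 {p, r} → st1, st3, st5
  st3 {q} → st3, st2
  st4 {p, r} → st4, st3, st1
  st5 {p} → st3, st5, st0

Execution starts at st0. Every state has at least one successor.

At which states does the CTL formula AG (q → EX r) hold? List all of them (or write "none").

{st0}

States satisfying q → EX r: {st0, st2, st3, st4, st5}.
States satisfying AG (q → EX r): {st0}.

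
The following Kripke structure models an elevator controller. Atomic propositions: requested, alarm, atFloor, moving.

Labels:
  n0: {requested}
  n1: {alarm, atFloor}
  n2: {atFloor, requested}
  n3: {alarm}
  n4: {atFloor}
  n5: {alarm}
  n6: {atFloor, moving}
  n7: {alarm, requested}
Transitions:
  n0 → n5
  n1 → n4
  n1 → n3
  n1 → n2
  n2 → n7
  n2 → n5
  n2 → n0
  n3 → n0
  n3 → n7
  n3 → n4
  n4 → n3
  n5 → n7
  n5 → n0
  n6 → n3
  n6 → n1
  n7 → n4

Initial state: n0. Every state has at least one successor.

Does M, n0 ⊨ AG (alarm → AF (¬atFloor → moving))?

Does not hold

States satisfying alarm → AF (¬atFloor → moving): {n0, n1, n2, n4, n6, n7}.
States satisfying AG (alarm → AF (¬atFloor → moving)): ∅.
n3 is reachable from n0 and violates alarm → AF (¬atFloor → moving), so AG fails at n0.
n0 ∉ Sat(AG (alarm → AF (¬atFloor → moving))).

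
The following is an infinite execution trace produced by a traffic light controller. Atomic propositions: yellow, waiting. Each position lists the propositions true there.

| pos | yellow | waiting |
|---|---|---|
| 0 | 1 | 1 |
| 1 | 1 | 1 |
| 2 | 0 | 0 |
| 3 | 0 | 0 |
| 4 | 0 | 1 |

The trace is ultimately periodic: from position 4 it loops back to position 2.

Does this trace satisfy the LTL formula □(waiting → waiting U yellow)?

Does not hold

waiting → waiting U yellow must hold at every position from 0 onward. It fails at position 4, so □(waiting → waiting U yellow) is false.
Positions where waiting holds: 0, 1, 4.
Check waiting U yellow at each: 0→ok, 1→ok, 4→fails.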